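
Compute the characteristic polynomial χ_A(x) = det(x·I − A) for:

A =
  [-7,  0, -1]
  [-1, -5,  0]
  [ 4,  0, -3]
x^3 + 15*x^2 + 75*x + 125

Expanding det(x·I − A) (e.g. by cofactor expansion or by noting that A is similar to its Jordan form J, which has the same characteristic polynomial as A) gives
  χ_A(x) = x^3 + 15*x^2 + 75*x + 125
which factors as (x + 5)^3. The eigenvalues (with algebraic multiplicities) are λ = -5 with multiplicity 3.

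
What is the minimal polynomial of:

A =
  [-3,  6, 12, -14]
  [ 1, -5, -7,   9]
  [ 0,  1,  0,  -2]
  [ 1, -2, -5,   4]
x^3 + 3*x^2 + 3*x + 1

The characteristic polynomial is χ_A(x) = (x + 1)^4, so the eigenvalues are known. The minimal polynomial is
  m_A(x) = Π_λ (x − λ)^{k_λ}
where k_λ is the size of the *largest* Jordan block for λ (equivalently, the smallest k with (A − λI)^k v = 0 for every generalised eigenvector v of λ).

  λ = -1: largest Jordan block has size 3, contributing (x + 1)^3

So m_A(x) = (x + 1)^3 = x^3 + 3*x^2 + 3*x + 1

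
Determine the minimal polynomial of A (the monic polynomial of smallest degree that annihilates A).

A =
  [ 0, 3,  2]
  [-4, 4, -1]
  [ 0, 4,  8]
x^3 - 12*x^2 + 48*x - 64

The characteristic polynomial is χ_A(x) = (x - 4)^3, so the eigenvalues are known. The minimal polynomial is
  m_A(x) = Π_λ (x − λ)^{k_λ}
where k_λ is the size of the *largest* Jordan block for λ (equivalently, the smallest k with (A − λI)^k v = 0 for every generalised eigenvector v of λ).

  λ = 4: largest Jordan block has size 3, contributing (x − 4)^3

So m_A(x) = (x - 4)^3 = x^3 - 12*x^2 + 48*x - 64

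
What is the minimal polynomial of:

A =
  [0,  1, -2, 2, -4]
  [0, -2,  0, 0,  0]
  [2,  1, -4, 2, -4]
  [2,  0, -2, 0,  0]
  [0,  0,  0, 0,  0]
x^3 + 4*x^2 + 4*x

The characteristic polynomial is χ_A(x) = x^2*(x + 2)^3, so the eigenvalues are known. The minimal polynomial is
  m_A(x) = Π_λ (x − λ)^{k_λ}
where k_λ is the size of the *largest* Jordan block for λ (equivalently, the smallest k with (A − λI)^k v = 0 for every generalised eigenvector v of λ).

  λ = -2: largest Jordan block has size 2, contributing (x + 2)^2
  λ = 0: largest Jordan block has size 1, contributing (x − 0)

So m_A(x) = x*(x + 2)^2 = x^3 + 4*x^2 + 4*x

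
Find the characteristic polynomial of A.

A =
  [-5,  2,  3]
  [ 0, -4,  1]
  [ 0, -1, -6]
x^3 + 15*x^2 + 75*x + 125

Expanding det(x·I − A) (e.g. by cofactor expansion or by noting that A is similar to its Jordan form J, which has the same characteristic polynomial as A) gives
  χ_A(x) = x^3 + 15*x^2 + 75*x + 125
which factors as (x + 5)^3. The eigenvalues (with algebraic multiplicities) are λ = -5 with multiplicity 3.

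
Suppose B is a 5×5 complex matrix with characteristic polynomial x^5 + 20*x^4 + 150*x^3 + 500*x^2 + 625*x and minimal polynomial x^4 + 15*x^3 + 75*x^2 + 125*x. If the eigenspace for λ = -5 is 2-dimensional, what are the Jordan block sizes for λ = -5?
Block sizes for λ = -5: [3, 1]

Step 1 — from the characteristic polynomial, algebraic multiplicity of λ = -5 is 4. From dim ker(B − (-5)·I) = 2, there are exactly 2 Jordan blocks for λ = -5.
Step 2 — from the minimal polynomial, the factor (x + 5)^3 tells us the largest block for λ = -5 has size 3.
Step 3 — with total size 4, 2 blocks, and largest block 3, the block sizes (in nonincreasing order) are [3, 1].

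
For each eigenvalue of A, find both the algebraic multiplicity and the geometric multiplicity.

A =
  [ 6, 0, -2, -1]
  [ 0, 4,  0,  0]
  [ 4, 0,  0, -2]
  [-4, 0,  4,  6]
λ = 4: alg = 4, geom = 3

Step 1 — factor the characteristic polynomial to read off the algebraic multiplicities:
  χ_A(x) = (x - 4)^4

Step 2 — compute geometric multiplicities via the rank-nullity identity g(λ) = n − rank(A − λI):
  rank(A − (4)·I) = 1, so dim ker(A − (4)·I) = n − 1 = 3

Summary:
  λ = 4: algebraic multiplicity = 4, geometric multiplicity = 3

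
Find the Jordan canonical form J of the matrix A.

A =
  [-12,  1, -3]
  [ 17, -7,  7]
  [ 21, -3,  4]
J_3(-5)

The characteristic polynomial is
  det(x·I − A) = x^3 + 15*x^2 + 75*x + 125 = (x + 5)^3

Eigenvalues and multiplicities (the geometric multiplicity of λ is n − rank(A − λI), which equals the number of Jordan blocks for λ):
  λ = -5: algebraic multiplicity = 3, geometric multiplicity = 1

Determining the block sizes for each eigenvalue:
  λ = -5: one block (gm = 1), so the single block has size am = 3 → block sizes [3]

Assembling the blocks gives a Jordan form
J =
  [-5,  1,  0]
  [ 0, -5,  1]
  [ 0,  0, -5]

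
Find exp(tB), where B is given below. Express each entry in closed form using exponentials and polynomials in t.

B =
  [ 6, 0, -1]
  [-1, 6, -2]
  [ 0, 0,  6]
e^{tB} =
  [exp(6*t), 0, -t*exp(6*t)]
  [-t*exp(6*t), exp(6*t), t^2*exp(6*t)/2 - 2*t*exp(6*t)]
  [0, 0, exp(6*t)]

Strategy: write B = P · J · P⁻¹ where J is a Jordan canonical form, so e^{tB} = P · e^{tJ} · P⁻¹, and e^{tJ} can be computed block-by-block.

B has Jordan form
J =
  [6, 1, 0]
  [0, 6, 1]
  [0, 0, 6]
(up to reordering of blocks).

Per-block formulas:
  For a 3×3 Jordan block J_3(6): exp(t · J_3(6)) = e^(6t)·(I + t·N + (t^2/2)·N^2), where N is the 3×3 nilpotent shift.

After assembling e^{tJ} and conjugating by P, we get:

e^{tB} =
  [exp(6*t), 0, -t*exp(6*t)]
  [-t*exp(6*t), exp(6*t), t^2*exp(6*t)/2 - 2*t*exp(6*t)]
  [0, 0, exp(6*t)]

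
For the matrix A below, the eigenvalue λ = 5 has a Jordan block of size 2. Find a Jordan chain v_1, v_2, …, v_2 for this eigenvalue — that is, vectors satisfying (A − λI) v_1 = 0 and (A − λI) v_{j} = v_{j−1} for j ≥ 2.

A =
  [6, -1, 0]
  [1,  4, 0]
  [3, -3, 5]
A Jordan chain for λ = 5 of length 2:
v_1 = (1, 1, 3)ᵀ
v_2 = (1, 0, 0)ᵀ

Let N = A − (5)·I. We want v_2 with N^2 v_2 = 0 but N^1 v_2 ≠ 0; then v_{j-1} := N · v_j for j = 2, …, 2.

Pick v_2 = (1, 0, 0)ᵀ.
Then v_1 = N · v_2 = (1, 1, 3)ᵀ.

Sanity check: (A − (5)·I) v_1 = (0, 0, 0)ᵀ = 0. ✓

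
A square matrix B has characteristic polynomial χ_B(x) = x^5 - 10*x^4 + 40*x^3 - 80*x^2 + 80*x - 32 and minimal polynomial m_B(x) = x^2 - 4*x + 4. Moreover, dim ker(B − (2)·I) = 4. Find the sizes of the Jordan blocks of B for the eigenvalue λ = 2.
Block sizes for λ = 2: [2, 1, 1, 1]

Step 1 — from the characteristic polynomial, algebraic multiplicity of λ = 2 is 5. From dim ker(B − (2)·I) = 4, there are exactly 4 Jordan blocks for λ = 2.
Step 2 — from the minimal polynomial, the factor (x − 2)^2 tells us the largest block for λ = 2 has size 2.
Step 3 — with total size 5, 4 blocks, and largest block 2, the block sizes (in nonincreasing order) are [2, 1, 1, 1].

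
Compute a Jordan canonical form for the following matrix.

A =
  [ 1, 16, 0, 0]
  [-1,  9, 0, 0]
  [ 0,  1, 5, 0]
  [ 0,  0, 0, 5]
J_3(5) ⊕ J_1(5)

The characteristic polynomial is
  det(x·I − A) = x^4 - 20*x^3 + 150*x^2 - 500*x + 625 = (x - 5)^4

Eigenvalues and multiplicities (the geometric multiplicity of λ is n − rank(A − λI), which equals the number of Jordan blocks for λ):
  λ = 5: algebraic multiplicity = 4, geometric multiplicity = 2

Determining the block sizes for each eigenvalue:
  λ = 5: with am = 4 and gm = 2, the partition is not yet determined (e.g. several partitions of 4 into 2 parts exist). Let N = A − (5)·I. Computing rank(N^1) = 2, rank(N^2) = 1, rank(N^3) = 0; the number of blocks of size ≥ j is rank(N^{j−1}) − rank(N^j), giving [2, 1, 1]. So we have 1 block(s) of size 3, 1 block(s) of size 1 → block sizes [3, 1]

Assembling the blocks gives a Jordan form
J =
  [5, 1, 0, 0]
  [0, 5, 1, 0]
  [0, 0, 5, 0]
  [0, 0, 0, 5]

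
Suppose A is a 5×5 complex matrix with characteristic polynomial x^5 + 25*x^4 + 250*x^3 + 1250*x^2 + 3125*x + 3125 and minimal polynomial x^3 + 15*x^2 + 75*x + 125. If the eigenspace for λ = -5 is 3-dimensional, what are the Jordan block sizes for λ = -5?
Block sizes for λ = -5: [3, 1, 1]

Step 1 — from the characteristic polynomial, algebraic multiplicity of λ = -5 is 5. From dim ker(A − (-5)·I) = 3, there are exactly 3 Jordan blocks for λ = -5.
Step 2 — from the minimal polynomial, the factor (x + 5)^3 tells us the largest block for λ = -5 has size 3.
Step 3 — with total size 5, 3 blocks, and largest block 3, the block sizes (in nonincreasing order) are [3, 1, 1].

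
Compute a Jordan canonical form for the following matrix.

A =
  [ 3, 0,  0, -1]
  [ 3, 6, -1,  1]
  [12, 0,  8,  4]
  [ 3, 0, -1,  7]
J_3(6) ⊕ J_1(6)

The characteristic polynomial is
  det(x·I − A) = x^4 - 24*x^3 + 216*x^2 - 864*x + 1296 = (x - 6)^4

Eigenvalues and multiplicities (the geometric multiplicity of λ is n − rank(A − λI), which equals the number of Jordan blocks for λ):
  λ = 6: algebraic multiplicity = 4, geometric multiplicity = 2

Determining the block sizes for each eigenvalue:
  λ = 6: with am = 4 and gm = 2, the partition is not yet determined (e.g. several partitions of 4 into 2 parts exist). Let N = A − (6)·I. Computing rank(N^1) = 2, rank(N^2) = 1, rank(N^3) = 0; the number of blocks of size ≥ j is rank(N^{j−1}) − rank(N^j), giving [2, 1, 1]. So we have 1 block(s) of size 3, 1 block(s) of size 1 → block sizes [3, 1]

Assembling the blocks gives a Jordan form
J =
  [6, 1, 0, 0]
  [0, 6, 1, 0]
  [0, 0, 6, 0]
  [0, 0, 0, 6]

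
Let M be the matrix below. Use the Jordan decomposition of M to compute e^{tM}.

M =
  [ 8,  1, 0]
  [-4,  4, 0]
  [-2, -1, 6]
e^{tM} =
  [2*t*exp(6*t) + exp(6*t), t*exp(6*t), 0]
  [-4*t*exp(6*t), -2*t*exp(6*t) + exp(6*t), 0]
  [-2*t*exp(6*t), -t*exp(6*t), exp(6*t)]

Strategy: write M = P · J · P⁻¹ where J is a Jordan canonical form, so e^{tM} = P · e^{tJ} · P⁻¹, and e^{tJ} can be computed block-by-block.

M has Jordan form
J =
  [6, 1, 0]
  [0, 6, 0]
  [0, 0, 6]
(up to reordering of blocks).

Per-block formulas:
  For a 1×1 block at λ = 6: exp(t · [6]) = [e^(6t)].
  For a 2×2 Jordan block J_2(6): exp(t · J_2(6)) = e^(6t)·(I + t·N), where N is the 2×2 nilpotent shift.

After assembling e^{tJ} and conjugating by P, we get:

e^{tM} =
  [2*t*exp(6*t) + exp(6*t), t*exp(6*t), 0]
  [-4*t*exp(6*t), -2*t*exp(6*t) + exp(6*t), 0]
  [-2*t*exp(6*t), -t*exp(6*t), exp(6*t)]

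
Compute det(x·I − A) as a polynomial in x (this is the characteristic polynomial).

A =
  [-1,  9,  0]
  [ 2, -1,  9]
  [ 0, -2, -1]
x^3 + 3*x^2 + 3*x + 1

Expanding det(x·I − A) (e.g. by cofactor expansion or by noting that A is similar to its Jordan form J, which has the same characteristic polynomial as A) gives
  χ_A(x) = x^3 + 3*x^2 + 3*x + 1
which factors as (x + 1)^3. The eigenvalues (with algebraic multiplicities) are λ = -1 with multiplicity 3.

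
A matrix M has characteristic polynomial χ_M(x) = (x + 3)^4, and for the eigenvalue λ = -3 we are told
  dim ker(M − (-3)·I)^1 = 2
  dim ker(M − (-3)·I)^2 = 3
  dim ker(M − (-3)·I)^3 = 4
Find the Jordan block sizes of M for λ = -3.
Block sizes for λ = -3: [3, 1]

From the dimensions of kernels of powers, the number of Jordan blocks of size at least j is d_j − d_{j−1} where d_j = dim ker(N^j) (with d_0 = 0). Computing the differences gives [2, 1, 1].
The number of blocks of size exactly k is (#blocks of size ≥ k) − (#blocks of size ≥ k + 1), so the partition is: 1 block(s) of size 1, 1 block(s) of size 3.
In nonincreasing order the block sizes are [3, 1].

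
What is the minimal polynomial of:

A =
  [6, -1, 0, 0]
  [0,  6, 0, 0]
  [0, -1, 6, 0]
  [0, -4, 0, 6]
x^2 - 12*x + 36

The characteristic polynomial is χ_A(x) = (x - 6)^4, so the eigenvalues are known. The minimal polynomial is
  m_A(x) = Π_λ (x − λ)^{k_λ}
where k_λ is the size of the *largest* Jordan block for λ (equivalently, the smallest k with (A − λI)^k v = 0 for every generalised eigenvector v of λ).

  λ = 6: largest Jordan block has size 2, contributing (x − 6)^2

So m_A(x) = (x - 6)^2 = x^2 - 12*x + 36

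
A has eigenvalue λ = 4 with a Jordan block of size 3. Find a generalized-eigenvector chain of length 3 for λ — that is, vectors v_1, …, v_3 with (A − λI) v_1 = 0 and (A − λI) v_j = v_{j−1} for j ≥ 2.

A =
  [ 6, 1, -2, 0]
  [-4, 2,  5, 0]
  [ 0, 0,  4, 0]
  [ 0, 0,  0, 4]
A Jordan chain for λ = 4 of length 3:
v_1 = (1, -2, 0, 0)ᵀ
v_2 = (-2, 5, 0, 0)ᵀ
v_3 = (0, 0, 1, 0)ᵀ

Let N = A − (4)·I. We want v_3 with N^3 v_3 = 0 but N^2 v_3 ≠ 0; then v_{j-1} := N · v_j for j = 3, …, 2.

Pick v_3 = (0, 0, 1, 0)ᵀ.
Then v_2 = N · v_3 = (-2, 5, 0, 0)ᵀ.
Then v_1 = N · v_2 = (1, -2, 0, 0)ᵀ.

Sanity check: (A − (4)·I) v_1 = (0, 0, 0, 0)ᵀ = 0. ✓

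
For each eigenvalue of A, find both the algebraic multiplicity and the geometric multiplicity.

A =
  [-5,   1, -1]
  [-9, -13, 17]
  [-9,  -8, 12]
λ = -5: alg = 2, geom = 1; λ = 4: alg = 1, geom = 1

Step 1 — factor the characteristic polynomial to read off the algebraic multiplicities:
  χ_A(x) = (x - 4)*(x + 5)^2

Step 2 — compute geometric multiplicities via the rank-nullity identity g(λ) = n − rank(A − λI):
  rank(A − (-5)·I) = 2, so dim ker(A − (-5)·I) = n − 2 = 1
  rank(A − (4)·I) = 2, so dim ker(A − (4)·I) = n − 2 = 1

Summary:
  λ = -5: algebraic multiplicity = 2, geometric multiplicity = 1
  λ = 4: algebraic multiplicity = 1, geometric multiplicity = 1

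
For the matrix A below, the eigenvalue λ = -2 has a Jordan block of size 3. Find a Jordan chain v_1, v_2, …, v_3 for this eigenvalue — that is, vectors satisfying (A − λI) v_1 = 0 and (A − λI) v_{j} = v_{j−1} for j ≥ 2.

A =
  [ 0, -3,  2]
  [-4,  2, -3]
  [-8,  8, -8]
A Jordan chain for λ = -2 of length 3:
v_1 = (-2, 4, 8)ᵀ
v_2 = (-3, 4, 8)ᵀ
v_3 = (0, 1, 0)ᵀ

Let N = A − (-2)·I. We want v_3 with N^3 v_3 = 0 but N^2 v_3 ≠ 0; then v_{j-1} := N · v_j for j = 3, …, 2.

Pick v_3 = (0, 1, 0)ᵀ.
Then v_2 = N · v_3 = (-3, 4, 8)ᵀ.
Then v_1 = N · v_2 = (-2, 4, 8)ᵀ.

Sanity check: (A − (-2)·I) v_1 = (0, 0, 0)ᵀ = 0. ✓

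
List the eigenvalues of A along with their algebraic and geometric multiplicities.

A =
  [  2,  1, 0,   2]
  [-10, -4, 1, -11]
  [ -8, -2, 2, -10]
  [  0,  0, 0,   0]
λ = 0: alg = 4, geom = 2

Step 1 — factor the characteristic polynomial to read off the algebraic multiplicities:
  χ_A(x) = x^4

Step 2 — compute geometric multiplicities via the rank-nullity identity g(λ) = n − rank(A − λI):
  rank(A − (0)·I) = 2, so dim ker(A − (0)·I) = n − 2 = 2

Summary:
  λ = 0: algebraic multiplicity = 4, geometric multiplicity = 2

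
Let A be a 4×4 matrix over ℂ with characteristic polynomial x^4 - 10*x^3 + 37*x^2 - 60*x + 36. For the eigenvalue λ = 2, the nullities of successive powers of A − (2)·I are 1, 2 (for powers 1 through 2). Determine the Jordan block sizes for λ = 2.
Block sizes for λ = 2: [2]

From the dimensions of kernels of powers, the number of Jordan blocks of size at least j is d_j − d_{j−1} where d_j = dim ker(N^j) (with d_0 = 0). Computing the differences gives [1, 1].
The number of blocks of size exactly k is (#blocks of size ≥ k) − (#blocks of size ≥ k + 1), so the partition is: 1 block(s) of size 2.
In nonincreasing order the block sizes are [2].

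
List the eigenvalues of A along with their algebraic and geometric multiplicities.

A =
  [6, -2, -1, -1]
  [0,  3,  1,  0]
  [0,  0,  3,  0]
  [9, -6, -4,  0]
λ = 3: alg = 4, geom = 2

Step 1 — factor the characteristic polynomial to read off the algebraic multiplicities:
  χ_A(x) = (x - 3)^4

Step 2 — compute geometric multiplicities via the rank-nullity identity g(λ) = n − rank(A − λI):
  rank(A − (3)·I) = 2, so dim ker(A − (3)·I) = n − 2 = 2

Summary:
  λ = 3: algebraic multiplicity = 4, geometric multiplicity = 2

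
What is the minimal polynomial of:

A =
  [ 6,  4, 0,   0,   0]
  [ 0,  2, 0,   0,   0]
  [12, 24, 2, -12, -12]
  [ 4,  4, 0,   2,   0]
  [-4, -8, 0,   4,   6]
x^2 - 8*x + 12

The characteristic polynomial is χ_A(x) = (x - 6)^2*(x - 2)^3, so the eigenvalues are known. The minimal polynomial is
  m_A(x) = Π_λ (x − λ)^{k_λ}
where k_λ is the size of the *largest* Jordan block for λ (equivalently, the smallest k with (A − λI)^k v = 0 for every generalised eigenvector v of λ).

  λ = 2: largest Jordan block has size 1, contributing (x − 2)
  λ = 6: largest Jordan block has size 1, contributing (x − 6)

So m_A(x) = (x - 6)*(x - 2) = x^2 - 8*x + 12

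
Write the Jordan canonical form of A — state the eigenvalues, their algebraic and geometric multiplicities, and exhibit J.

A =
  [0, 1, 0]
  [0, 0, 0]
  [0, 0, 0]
J_2(0) ⊕ J_1(0)

The characteristic polynomial is
  det(x·I − A) = x^3

Eigenvalues and multiplicities (the geometric multiplicity of λ is n − rank(A − λI), which equals the number of Jordan blocks for λ):
  λ = 0: algebraic multiplicity = 3, geometric multiplicity = 2

Determining the block sizes for each eigenvalue:
  λ = 0: 2 blocks summing to 3 forces exactly one block of size 2 and the rest size 1 → block sizes [2, 1]

Assembling the blocks gives a Jordan form
J =
  [0, 1, 0]
  [0, 0, 0]
  [0, 0, 0]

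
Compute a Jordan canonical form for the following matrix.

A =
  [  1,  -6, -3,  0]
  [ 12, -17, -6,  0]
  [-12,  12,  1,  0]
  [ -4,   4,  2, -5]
J_2(-5) ⊕ J_1(-5) ⊕ J_1(-5)

The characteristic polynomial is
  det(x·I − A) = x^4 + 20*x^3 + 150*x^2 + 500*x + 625 = (x + 5)^4

Eigenvalues and multiplicities (the geometric multiplicity of λ is n − rank(A − λI), which equals the number of Jordan blocks for λ):
  λ = -5: algebraic multiplicity = 4, geometric multiplicity = 3

Determining the block sizes for each eigenvalue:
  λ = -5: 3 blocks summing to 4 forces exactly one block of size 2 and the rest size 1 → block sizes [2, 1, 1]

Assembling the blocks gives a Jordan form
J =
  [-5,  1,  0,  0]
  [ 0, -5,  0,  0]
  [ 0,  0, -5,  0]
  [ 0,  0,  0, -5]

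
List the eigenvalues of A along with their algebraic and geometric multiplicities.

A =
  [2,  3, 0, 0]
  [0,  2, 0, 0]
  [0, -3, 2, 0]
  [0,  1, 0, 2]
λ = 2: alg = 4, geom = 3

Step 1 — factor the characteristic polynomial to read off the algebraic multiplicities:
  χ_A(x) = (x - 2)^4

Step 2 — compute geometric multiplicities via the rank-nullity identity g(λ) = n − rank(A − λI):
  rank(A − (2)·I) = 1, so dim ker(A − (2)·I) = n − 1 = 3

Summary:
  λ = 2: algebraic multiplicity = 4, geometric multiplicity = 3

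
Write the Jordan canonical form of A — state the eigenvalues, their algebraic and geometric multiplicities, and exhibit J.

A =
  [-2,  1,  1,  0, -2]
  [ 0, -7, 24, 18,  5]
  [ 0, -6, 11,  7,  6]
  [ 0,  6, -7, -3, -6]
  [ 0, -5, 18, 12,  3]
J_3(-2) ⊕ J_2(4)

The characteristic polynomial is
  det(x·I − A) = x^5 - 2*x^4 - 20*x^3 + 8*x^2 + 128*x + 128 = (x - 4)^2*(x + 2)^3

Eigenvalues and multiplicities (the geometric multiplicity of λ is n − rank(A − λI), which equals the number of Jordan blocks for λ):
  λ = -2: algebraic multiplicity = 3, geometric multiplicity = 1
  λ = 4: algebraic multiplicity = 2, geometric multiplicity = 1

Determining the block sizes for each eigenvalue:
  λ = -2: one block (gm = 1), so the single block has size am = 3 → block sizes [3]
  λ = 4: one block (gm = 1), so the single block has size am = 2 → block sizes [2]

Assembling the blocks gives a Jordan form
J =
  [-2,  1,  0, 0, 0]
  [ 0, -2,  1, 0, 0]
  [ 0,  0, -2, 0, 0]
  [ 0,  0,  0, 4, 1]
  [ 0,  0,  0, 0, 4]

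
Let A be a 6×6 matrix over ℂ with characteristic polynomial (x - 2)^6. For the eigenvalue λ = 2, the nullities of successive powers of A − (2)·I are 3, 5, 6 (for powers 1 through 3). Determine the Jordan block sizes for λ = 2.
Block sizes for λ = 2: [3, 2, 1]

From the dimensions of kernels of powers, the number of Jordan blocks of size at least j is d_j − d_{j−1} where d_j = dim ker(N^j) (with d_0 = 0). Computing the differences gives [3, 2, 1].
The number of blocks of size exactly k is (#blocks of size ≥ k) − (#blocks of size ≥ k + 1), so the partition is: 1 block(s) of size 1, 1 block(s) of size 2, 1 block(s) of size 3.
In nonincreasing order the block sizes are [3, 2, 1].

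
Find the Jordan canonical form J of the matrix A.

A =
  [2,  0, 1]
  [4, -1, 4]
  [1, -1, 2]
J_3(1)

The characteristic polynomial is
  det(x·I − A) = x^3 - 3*x^2 + 3*x - 1 = (x - 1)^3

Eigenvalues and multiplicities (the geometric multiplicity of λ is n − rank(A − λI), which equals the number of Jordan blocks for λ):
  λ = 1: algebraic multiplicity = 3, geometric multiplicity = 1

Determining the block sizes for each eigenvalue:
  λ = 1: one block (gm = 1), so the single block has size am = 3 → block sizes [3]

Assembling the blocks gives a Jordan form
J =
  [1, 1, 0]
  [0, 1, 1]
  [0, 0, 1]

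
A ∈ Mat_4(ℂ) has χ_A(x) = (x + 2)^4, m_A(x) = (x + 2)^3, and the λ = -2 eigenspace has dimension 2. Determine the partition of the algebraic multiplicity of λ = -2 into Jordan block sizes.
Block sizes for λ = -2: [3, 1]

Step 1 — from the characteristic polynomial, algebraic multiplicity of λ = -2 is 4. From dim ker(A − (-2)·I) = 2, there are exactly 2 Jordan blocks for λ = -2.
Step 2 — from the minimal polynomial, the factor (x + 2)^3 tells us the largest block for λ = -2 has size 3.
Step 3 — with total size 4, 2 blocks, and largest block 3, the block sizes (in nonincreasing order) are [3, 1].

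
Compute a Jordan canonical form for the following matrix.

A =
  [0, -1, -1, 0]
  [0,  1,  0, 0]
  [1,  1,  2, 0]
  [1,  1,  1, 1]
J_2(1) ⊕ J_1(1) ⊕ J_1(1)

The characteristic polynomial is
  det(x·I − A) = x^4 - 4*x^3 + 6*x^2 - 4*x + 1 = (x - 1)^4

Eigenvalues and multiplicities (the geometric multiplicity of λ is n − rank(A − λI), which equals the number of Jordan blocks for λ):
  λ = 1: algebraic multiplicity = 4, geometric multiplicity = 3

Determining the block sizes for each eigenvalue:
  λ = 1: 3 blocks summing to 4 forces exactly one block of size 2 and the rest size 1 → block sizes [2, 1, 1]

Assembling the blocks gives a Jordan form
J =
  [1, 1, 0, 0]
  [0, 1, 0, 0]
  [0, 0, 1, 0]
  [0, 0, 0, 1]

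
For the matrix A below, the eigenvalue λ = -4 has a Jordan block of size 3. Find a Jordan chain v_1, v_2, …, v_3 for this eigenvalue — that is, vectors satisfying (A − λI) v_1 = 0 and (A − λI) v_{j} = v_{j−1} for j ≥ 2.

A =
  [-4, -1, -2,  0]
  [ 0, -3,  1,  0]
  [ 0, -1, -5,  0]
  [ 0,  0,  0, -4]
A Jordan chain for λ = -4 of length 3:
v_1 = (1, 0, 0, 0)ᵀ
v_2 = (-1, 1, -1, 0)ᵀ
v_3 = (0, 1, 0, 0)ᵀ

Let N = A − (-4)·I. We want v_3 with N^3 v_3 = 0 but N^2 v_3 ≠ 0; then v_{j-1} := N · v_j for j = 3, …, 2.

Pick v_3 = (0, 1, 0, 0)ᵀ.
Then v_2 = N · v_3 = (-1, 1, -1, 0)ᵀ.
Then v_1 = N · v_2 = (1, 0, 0, 0)ᵀ.

Sanity check: (A − (-4)·I) v_1 = (0, 0, 0, 0)ᵀ = 0. ✓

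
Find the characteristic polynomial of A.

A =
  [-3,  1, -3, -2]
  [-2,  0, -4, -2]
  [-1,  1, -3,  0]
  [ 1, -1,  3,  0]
x^4 + 6*x^3 + 12*x^2 + 8*x

Expanding det(x·I − A) (e.g. by cofactor expansion or by noting that A is similar to its Jordan form J, which has the same characteristic polynomial as A) gives
  χ_A(x) = x^4 + 6*x^3 + 12*x^2 + 8*x
which factors as x*(x + 2)^3. The eigenvalues (with algebraic multiplicities) are λ = -2 with multiplicity 3, λ = 0 with multiplicity 1.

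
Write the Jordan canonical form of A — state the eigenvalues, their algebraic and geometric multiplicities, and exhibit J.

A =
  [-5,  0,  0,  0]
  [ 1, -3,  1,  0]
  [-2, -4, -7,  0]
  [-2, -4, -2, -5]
J_2(-5) ⊕ J_1(-5) ⊕ J_1(-5)

The characteristic polynomial is
  det(x·I − A) = x^4 + 20*x^3 + 150*x^2 + 500*x + 625 = (x + 5)^4

Eigenvalues and multiplicities (the geometric multiplicity of λ is n − rank(A − λI), which equals the number of Jordan blocks for λ):
  λ = -5: algebraic multiplicity = 4, geometric multiplicity = 3

Determining the block sizes for each eigenvalue:
  λ = -5: 3 blocks summing to 4 forces exactly one block of size 2 and the rest size 1 → block sizes [2, 1, 1]

Assembling the blocks gives a Jordan form
J =
  [-5,  1,  0,  0]
  [ 0, -5,  0,  0]
  [ 0,  0, -5,  0]
  [ 0,  0,  0, -5]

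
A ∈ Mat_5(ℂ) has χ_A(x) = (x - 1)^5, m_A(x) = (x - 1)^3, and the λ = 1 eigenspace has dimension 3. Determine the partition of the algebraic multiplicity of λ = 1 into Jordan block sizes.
Block sizes for λ = 1: [3, 1, 1]

Step 1 — from the characteristic polynomial, algebraic multiplicity of λ = 1 is 5. From dim ker(A − (1)·I) = 3, there are exactly 3 Jordan blocks for λ = 1.
Step 2 — from the minimal polynomial, the factor (x − 1)^3 tells us the largest block for λ = 1 has size 3.
Step 3 — with total size 5, 3 blocks, and largest block 3, the block sizes (in nonincreasing order) are [3, 1, 1].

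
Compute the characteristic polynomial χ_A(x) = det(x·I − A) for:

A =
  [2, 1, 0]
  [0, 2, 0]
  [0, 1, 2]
x^3 - 6*x^2 + 12*x - 8

Expanding det(x·I − A) (e.g. by cofactor expansion or by noting that A is similar to its Jordan form J, which has the same characteristic polynomial as A) gives
  χ_A(x) = x^3 - 6*x^2 + 12*x - 8
which factors as (x - 2)^3. The eigenvalues (with algebraic multiplicities) are λ = 2 with multiplicity 3.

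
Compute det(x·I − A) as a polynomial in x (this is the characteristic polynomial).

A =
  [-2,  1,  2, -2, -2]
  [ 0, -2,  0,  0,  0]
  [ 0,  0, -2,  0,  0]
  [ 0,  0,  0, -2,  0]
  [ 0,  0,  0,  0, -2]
x^5 + 10*x^4 + 40*x^3 + 80*x^2 + 80*x + 32

Expanding det(x·I − A) (e.g. by cofactor expansion or by noting that A is similar to its Jordan form J, which has the same characteristic polynomial as A) gives
  χ_A(x) = x^5 + 10*x^4 + 40*x^3 + 80*x^2 + 80*x + 32
which factors as (x + 2)^5. The eigenvalues (with algebraic multiplicities) are λ = -2 with multiplicity 5.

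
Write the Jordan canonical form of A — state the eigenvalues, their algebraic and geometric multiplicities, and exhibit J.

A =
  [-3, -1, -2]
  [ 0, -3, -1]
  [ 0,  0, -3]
J_3(-3)

The characteristic polynomial is
  det(x·I − A) = x^3 + 9*x^2 + 27*x + 27 = (x + 3)^3

Eigenvalues and multiplicities (the geometric multiplicity of λ is n − rank(A − λI), which equals the number of Jordan blocks for λ):
  λ = -3: algebraic multiplicity = 3, geometric multiplicity = 1

Determining the block sizes for each eigenvalue:
  λ = -3: one block (gm = 1), so the single block has size am = 3 → block sizes [3]

Assembling the blocks gives a Jordan form
J =
  [-3,  1,  0]
  [ 0, -3,  1]
  [ 0,  0, -3]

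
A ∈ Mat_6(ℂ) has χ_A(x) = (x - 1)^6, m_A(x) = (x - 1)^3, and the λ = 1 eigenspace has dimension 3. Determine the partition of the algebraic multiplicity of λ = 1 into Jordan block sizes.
Block sizes for λ = 1: [3, 2, 1]

Step 1 — from the characteristic polynomial, algebraic multiplicity of λ = 1 is 6. From dim ker(A − (1)·I) = 3, there are exactly 3 Jordan blocks for λ = 1.
Step 2 — from the minimal polynomial, the factor (x − 1)^3 tells us the largest block for λ = 1 has size 3.
Step 3 — with total size 6, 3 blocks, and largest block 3, the block sizes (in nonincreasing order) are [3, 2, 1].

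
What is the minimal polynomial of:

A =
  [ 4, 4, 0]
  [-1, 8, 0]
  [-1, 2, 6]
x^2 - 12*x + 36

The characteristic polynomial is χ_A(x) = (x - 6)^3, so the eigenvalues are known. The minimal polynomial is
  m_A(x) = Π_λ (x − λ)^{k_λ}
where k_λ is the size of the *largest* Jordan block for λ (equivalently, the smallest k with (A − λI)^k v = 0 for every generalised eigenvector v of λ).

  λ = 6: largest Jordan block has size 2, contributing (x − 6)^2

So m_A(x) = (x - 6)^2 = x^2 - 12*x + 36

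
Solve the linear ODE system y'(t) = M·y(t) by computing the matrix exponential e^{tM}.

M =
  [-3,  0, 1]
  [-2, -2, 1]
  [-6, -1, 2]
e^{tM} =
  [-t^2*exp(-t) - 2*t*exp(-t) + exp(-t), -t^2*exp(-t)/2, t^2*exp(-t)/2 + t*exp(-t)]
  [-2*t*exp(-t), -t*exp(-t) + exp(-t), t*exp(-t)]
  [-2*t^2*exp(-t) - 6*t*exp(-t), -t^2*exp(-t) - t*exp(-t), t^2*exp(-t) + 3*t*exp(-t) + exp(-t)]

Strategy: write M = P · J · P⁻¹ where J is a Jordan canonical form, so e^{tM} = P · e^{tJ} · P⁻¹, and e^{tJ} can be computed block-by-block.

M has Jordan form
J =
  [-1,  1,  0]
  [ 0, -1,  1]
  [ 0,  0, -1]
(up to reordering of blocks).

Per-block formulas:
  For a 3×3 Jordan block J_3(-1): exp(t · J_3(-1)) = e^(-1t)·(I + t·N + (t^2/2)·N^2), where N is the 3×3 nilpotent shift.

After assembling e^{tJ} and conjugating by P, we get:

e^{tM} =
  [-t^2*exp(-t) - 2*t*exp(-t) + exp(-t), -t^2*exp(-t)/2, t^2*exp(-t)/2 + t*exp(-t)]
  [-2*t*exp(-t), -t*exp(-t) + exp(-t), t*exp(-t)]
  [-2*t^2*exp(-t) - 6*t*exp(-t), -t^2*exp(-t) - t*exp(-t), t^2*exp(-t) + 3*t*exp(-t) + exp(-t)]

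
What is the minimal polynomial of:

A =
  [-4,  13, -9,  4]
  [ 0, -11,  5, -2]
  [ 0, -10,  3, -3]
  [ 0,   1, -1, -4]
x^3 + 12*x^2 + 48*x + 64

The characteristic polynomial is χ_A(x) = (x + 4)^4, so the eigenvalues are known. The minimal polynomial is
  m_A(x) = Π_λ (x − λ)^{k_λ}
where k_λ is the size of the *largest* Jordan block for λ (equivalently, the smallest k with (A − λI)^k v = 0 for every generalised eigenvector v of λ).

  λ = -4: largest Jordan block has size 3, contributing (x + 4)^3

So m_A(x) = (x + 4)^3 = x^3 + 12*x^2 + 48*x + 64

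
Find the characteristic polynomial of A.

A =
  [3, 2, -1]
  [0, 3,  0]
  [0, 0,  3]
x^3 - 9*x^2 + 27*x - 27

Expanding det(x·I − A) (e.g. by cofactor expansion or by noting that A is similar to its Jordan form J, which has the same characteristic polynomial as A) gives
  χ_A(x) = x^3 - 9*x^2 + 27*x - 27
which factors as (x - 3)^3. The eigenvalues (with algebraic multiplicities) are λ = 3 with multiplicity 3.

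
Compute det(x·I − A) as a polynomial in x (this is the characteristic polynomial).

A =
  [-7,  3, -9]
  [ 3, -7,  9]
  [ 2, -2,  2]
x^3 + 12*x^2 + 48*x + 64

Expanding det(x·I − A) (e.g. by cofactor expansion or by noting that A is similar to its Jordan form J, which has the same characteristic polynomial as A) gives
  χ_A(x) = x^3 + 12*x^2 + 48*x + 64
which factors as (x + 4)^3. The eigenvalues (with algebraic multiplicities) are λ = -4 with multiplicity 3.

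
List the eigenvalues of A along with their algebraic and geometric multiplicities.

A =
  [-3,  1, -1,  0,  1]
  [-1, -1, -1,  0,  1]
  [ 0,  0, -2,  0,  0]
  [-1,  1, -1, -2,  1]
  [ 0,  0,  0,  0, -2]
λ = -2: alg = 5, geom = 4

Step 1 — factor the characteristic polynomial to read off the algebraic multiplicities:
  χ_A(x) = (x + 2)^5

Step 2 — compute geometric multiplicities via the rank-nullity identity g(λ) = n − rank(A − λI):
  rank(A − (-2)·I) = 1, so dim ker(A − (-2)·I) = n − 1 = 4

Summary:
  λ = -2: algebraic multiplicity = 5, geometric multiplicity = 4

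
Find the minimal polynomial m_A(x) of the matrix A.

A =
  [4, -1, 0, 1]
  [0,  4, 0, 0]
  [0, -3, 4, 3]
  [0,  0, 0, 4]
x^2 - 8*x + 16

The characteristic polynomial is χ_A(x) = (x - 4)^4, so the eigenvalues are known. The minimal polynomial is
  m_A(x) = Π_λ (x − λ)^{k_λ}
where k_λ is the size of the *largest* Jordan block for λ (equivalently, the smallest k with (A − λI)^k v = 0 for every generalised eigenvector v of λ).

  λ = 4: largest Jordan block has size 2, contributing (x − 4)^2

So m_A(x) = (x - 4)^2 = x^2 - 8*x + 16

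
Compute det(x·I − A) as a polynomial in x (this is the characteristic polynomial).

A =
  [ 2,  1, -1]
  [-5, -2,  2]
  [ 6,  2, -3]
x^3 + 3*x^2 + 3*x + 1

Expanding det(x·I − A) (e.g. by cofactor expansion or by noting that A is similar to its Jordan form J, which has the same characteristic polynomial as A) gives
  χ_A(x) = x^3 + 3*x^2 + 3*x + 1
which factors as (x + 1)^3. The eigenvalues (with algebraic multiplicities) are λ = -1 with multiplicity 3.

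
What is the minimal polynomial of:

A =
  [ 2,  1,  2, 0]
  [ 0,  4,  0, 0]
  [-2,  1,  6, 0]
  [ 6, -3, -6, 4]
x^2 - 8*x + 16

The characteristic polynomial is χ_A(x) = (x - 4)^4, so the eigenvalues are known. The minimal polynomial is
  m_A(x) = Π_λ (x − λ)^{k_λ}
where k_λ is the size of the *largest* Jordan block for λ (equivalently, the smallest k with (A − λI)^k v = 0 for every generalised eigenvector v of λ).

  λ = 4: largest Jordan block has size 2, contributing (x − 4)^2

So m_A(x) = (x - 4)^2 = x^2 - 8*x + 16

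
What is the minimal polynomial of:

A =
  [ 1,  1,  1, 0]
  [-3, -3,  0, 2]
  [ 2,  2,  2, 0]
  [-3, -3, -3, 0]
x^3

The characteristic polynomial is χ_A(x) = x^4, so the eigenvalues are known. The minimal polynomial is
  m_A(x) = Π_λ (x − λ)^{k_λ}
where k_λ is the size of the *largest* Jordan block for λ (equivalently, the smallest k with (A − λI)^k v = 0 for every generalised eigenvector v of λ).

  λ = 0: largest Jordan block has size 3, contributing (x − 0)^3

So m_A(x) = x^3 = x^3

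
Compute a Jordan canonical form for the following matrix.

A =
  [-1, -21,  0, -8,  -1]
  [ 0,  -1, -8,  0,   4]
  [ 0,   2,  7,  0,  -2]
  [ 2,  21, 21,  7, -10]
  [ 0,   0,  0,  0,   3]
J_2(3) ⊕ J_2(3) ⊕ J_1(3)

The characteristic polynomial is
  det(x·I − A) = x^5 - 15*x^4 + 90*x^3 - 270*x^2 + 405*x - 243 = (x - 3)^5

Eigenvalues and multiplicities (the geometric multiplicity of λ is n − rank(A − λI), which equals the number of Jordan blocks for λ):
  λ = 3: algebraic multiplicity = 5, geometric multiplicity = 3

Determining the block sizes for each eigenvalue:
  λ = 3: with am = 5 and gm = 3, the partition is not yet determined (e.g. several partitions of 5 into 3 parts exist). Let N = A − (3)·I. Computing rank(N^1) = 2, rank(N^2) = 0; the number of blocks of size ≥ j is rank(N^{j−1}) − rank(N^j), giving [3, 2]. So we have 2 block(s) of size 2, 1 block(s) of size 1 → block sizes [2, 2, 1]

Assembling the blocks gives a Jordan form
J =
  [3, 1, 0, 0, 0]
  [0, 3, 0, 0, 0]
  [0, 0, 3, 1, 0]
  [0, 0, 0, 3, 0]
  [0, 0, 0, 0, 3]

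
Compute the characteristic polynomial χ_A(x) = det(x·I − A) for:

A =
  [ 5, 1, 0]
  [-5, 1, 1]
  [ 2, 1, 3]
x^3 - 9*x^2 + 27*x - 27

Expanding det(x·I − A) (e.g. by cofactor expansion or by noting that A is similar to its Jordan form J, which has the same characteristic polynomial as A) gives
  χ_A(x) = x^3 - 9*x^2 + 27*x - 27
which factors as (x - 3)^3. The eigenvalues (with algebraic multiplicities) are λ = 3 with multiplicity 3.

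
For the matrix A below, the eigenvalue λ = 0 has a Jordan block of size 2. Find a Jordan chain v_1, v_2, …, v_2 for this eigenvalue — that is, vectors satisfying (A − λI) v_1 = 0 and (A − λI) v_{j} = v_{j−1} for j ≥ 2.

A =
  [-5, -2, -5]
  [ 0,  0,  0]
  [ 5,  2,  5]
A Jordan chain for λ = 0 of length 2:
v_1 = (-5, 0, 5)ᵀ
v_2 = (1, 0, 0)ᵀ

Let N = A − (0)·I. We want v_2 with N^2 v_2 = 0 but N^1 v_2 ≠ 0; then v_{j-1} := N · v_j for j = 2, …, 2.

Pick v_2 = (1, 0, 0)ᵀ.
Then v_1 = N · v_2 = (-5, 0, 5)ᵀ.

Sanity check: (A − (0)·I) v_1 = (0, 0, 0)ᵀ = 0. ✓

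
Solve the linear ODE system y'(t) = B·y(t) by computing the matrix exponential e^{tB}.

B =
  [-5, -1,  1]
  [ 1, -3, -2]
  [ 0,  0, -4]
e^{tB} =
  [-t*exp(-4*t) + exp(-4*t), -t*exp(-4*t), t^2*exp(-4*t)/2 + t*exp(-4*t)]
  [t*exp(-4*t), t*exp(-4*t) + exp(-4*t), -t^2*exp(-4*t)/2 - 2*t*exp(-4*t)]
  [0, 0, exp(-4*t)]

Strategy: write B = P · J · P⁻¹ where J is a Jordan canonical form, so e^{tB} = P · e^{tJ} · P⁻¹, and e^{tJ} can be computed block-by-block.

B has Jordan form
J =
  [-4,  1,  0]
  [ 0, -4,  1]
  [ 0,  0, -4]
(up to reordering of blocks).

Per-block formulas:
  For a 3×3 Jordan block J_3(-4): exp(t · J_3(-4)) = e^(-4t)·(I + t·N + (t^2/2)·N^2), where N is the 3×3 nilpotent shift.

After assembling e^{tJ} and conjugating by P, we get:

e^{tB} =
  [-t*exp(-4*t) + exp(-4*t), -t*exp(-4*t), t^2*exp(-4*t)/2 + t*exp(-4*t)]
  [t*exp(-4*t), t*exp(-4*t) + exp(-4*t), -t^2*exp(-4*t)/2 - 2*t*exp(-4*t)]
  [0, 0, exp(-4*t)]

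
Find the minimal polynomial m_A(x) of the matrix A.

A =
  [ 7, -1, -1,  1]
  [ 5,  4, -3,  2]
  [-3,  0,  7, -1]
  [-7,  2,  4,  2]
x^3 - 15*x^2 + 75*x - 125

The characteristic polynomial is χ_A(x) = (x - 5)^4, so the eigenvalues are known. The minimal polynomial is
  m_A(x) = Π_λ (x − λ)^{k_λ}
where k_λ is the size of the *largest* Jordan block for λ (equivalently, the smallest k with (A − λI)^k v = 0 for every generalised eigenvector v of λ).

  λ = 5: largest Jordan block has size 3, contributing (x − 5)^3

So m_A(x) = (x - 5)^3 = x^3 - 15*x^2 + 75*x - 125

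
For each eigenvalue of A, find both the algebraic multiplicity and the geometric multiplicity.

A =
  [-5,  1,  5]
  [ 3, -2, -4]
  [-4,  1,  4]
λ = -1: alg = 3, geom = 1

Step 1 — factor the characteristic polynomial to read off the algebraic multiplicities:
  χ_A(x) = (x + 1)^3

Step 2 — compute geometric multiplicities via the rank-nullity identity g(λ) = n − rank(A − λI):
  rank(A − (-1)·I) = 2, so dim ker(A − (-1)·I) = n − 2 = 1

Summary:
  λ = -1: algebraic multiplicity = 3, geometric multiplicity = 1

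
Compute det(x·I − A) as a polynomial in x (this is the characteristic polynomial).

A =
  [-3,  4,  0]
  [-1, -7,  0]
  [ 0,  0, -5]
x^3 + 15*x^2 + 75*x + 125

Expanding det(x·I − A) (e.g. by cofactor expansion or by noting that A is similar to its Jordan form J, which has the same characteristic polynomial as A) gives
  χ_A(x) = x^3 + 15*x^2 + 75*x + 125
which factors as (x + 5)^3. The eigenvalues (with algebraic multiplicities) are λ = -5 with multiplicity 3.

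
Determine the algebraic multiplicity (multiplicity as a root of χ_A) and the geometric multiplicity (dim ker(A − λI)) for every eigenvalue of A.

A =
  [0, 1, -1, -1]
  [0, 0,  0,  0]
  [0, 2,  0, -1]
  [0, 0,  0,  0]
λ = 0: alg = 4, geom = 2

Step 1 — factor the characteristic polynomial to read off the algebraic multiplicities:
  χ_A(x) = x^4

Step 2 — compute geometric multiplicities via the rank-nullity identity g(λ) = n − rank(A − λI):
  rank(A − (0)·I) = 2, so dim ker(A − (0)·I) = n − 2 = 2

Summary:
  λ = 0: algebraic multiplicity = 4, geometric multiplicity = 2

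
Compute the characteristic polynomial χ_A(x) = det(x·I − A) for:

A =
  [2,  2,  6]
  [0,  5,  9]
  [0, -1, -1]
x^3 - 6*x^2 + 12*x - 8

Expanding det(x·I − A) (e.g. by cofactor expansion or by noting that A is similar to its Jordan form J, which has the same characteristic polynomial as A) gives
  χ_A(x) = x^3 - 6*x^2 + 12*x - 8
which factors as (x - 2)^3. The eigenvalues (with algebraic multiplicities) are λ = 2 with multiplicity 3.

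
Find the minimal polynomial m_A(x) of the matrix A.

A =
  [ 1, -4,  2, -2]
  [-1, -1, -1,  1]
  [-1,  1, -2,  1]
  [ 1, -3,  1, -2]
x^3 + 3*x^2 + 3*x + 1

The characteristic polynomial is χ_A(x) = (x + 1)^4, so the eigenvalues are known. The minimal polynomial is
  m_A(x) = Π_λ (x − λ)^{k_λ}
where k_λ is the size of the *largest* Jordan block for λ (equivalently, the smallest k with (A − λI)^k v = 0 for every generalised eigenvector v of λ).

  λ = -1: largest Jordan block has size 3, contributing (x + 1)^3

So m_A(x) = (x + 1)^3 = x^3 + 3*x^2 + 3*x + 1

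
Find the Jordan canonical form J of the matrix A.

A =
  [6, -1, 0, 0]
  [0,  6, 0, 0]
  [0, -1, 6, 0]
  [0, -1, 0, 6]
J_2(6) ⊕ J_1(6) ⊕ J_1(6)

The characteristic polynomial is
  det(x·I − A) = x^4 - 24*x^3 + 216*x^2 - 864*x + 1296 = (x - 6)^4

Eigenvalues and multiplicities (the geometric multiplicity of λ is n − rank(A − λI), which equals the number of Jordan blocks for λ):
  λ = 6: algebraic multiplicity = 4, geometric multiplicity = 3

Determining the block sizes for each eigenvalue:
  λ = 6: 3 blocks summing to 4 forces exactly one block of size 2 and the rest size 1 → block sizes [2, 1, 1]

Assembling the blocks gives a Jordan form
J =
  [6, 1, 0, 0]
  [0, 6, 0, 0]
  [0, 0, 6, 0]
  [0, 0, 0, 6]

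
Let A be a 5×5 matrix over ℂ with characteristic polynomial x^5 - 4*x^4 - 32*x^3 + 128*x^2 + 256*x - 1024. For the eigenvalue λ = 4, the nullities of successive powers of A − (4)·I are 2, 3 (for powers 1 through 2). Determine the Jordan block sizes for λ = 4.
Block sizes for λ = 4: [2, 1]

From the dimensions of kernels of powers, the number of Jordan blocks of size at least j is d_j − d_{j−1} where d_j = dim ker(N^j) (with d_0 = 0). Computing the differences gives [2, 1].
The number of blocks of size exactly k is (#blocks of size ≥ k) − (#blocks of size ≥ k + 1), so the partition is: 1 block(s) of size 1, 1 block(s) of size 2.
In nonincreasing order the block sizes are [2, 1].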